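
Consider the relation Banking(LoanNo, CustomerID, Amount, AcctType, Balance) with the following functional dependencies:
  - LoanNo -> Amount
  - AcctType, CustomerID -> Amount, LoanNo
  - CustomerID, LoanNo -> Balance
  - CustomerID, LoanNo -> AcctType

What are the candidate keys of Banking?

{AcctType, CustomerID}, {CustomerID, LoanNo}

No FD produces {CustomerID}, so it must be in every candidate key.
{AcctType, CustomerID} is a candidate key since {AcctType, CustomerID}⁺ = {AcctType, Amount, Balance, CustomerID, LoanNo} covers every attribute.
{CustomerID, LoanNo} is a candidate key since {CustomerID, LoanNo}⁺ = {AcctType, Amount, Balance, CustomerID, LoanNo} covers every attribute.
No proper subset of any of these is a key, and no other minimal superkey exists.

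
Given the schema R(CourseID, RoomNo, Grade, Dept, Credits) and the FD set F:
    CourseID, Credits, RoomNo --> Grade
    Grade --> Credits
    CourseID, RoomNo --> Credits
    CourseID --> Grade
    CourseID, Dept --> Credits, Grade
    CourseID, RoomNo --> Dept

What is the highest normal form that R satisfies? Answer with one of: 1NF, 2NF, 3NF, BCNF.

Candidate key: {CourseID, RoomNo}. Prime attributes: {CourseID, RoomNo}.
For Grade --> Credits we have {Grade}⁺ = {Credits, Grade}; {Grade} is not a superkey, so BCNF fails.
Grade --> Credits has non-prime {Credits} on the right and a non-superkey on the left, so 3NF fails.
{CourseID} is a proper subset of the key {CourseID, RoomNo}, and {CourseID}⁺ contains the non-prime attributes {Credits, Grade} — a partial dependency, so 2NF is violated.

1NF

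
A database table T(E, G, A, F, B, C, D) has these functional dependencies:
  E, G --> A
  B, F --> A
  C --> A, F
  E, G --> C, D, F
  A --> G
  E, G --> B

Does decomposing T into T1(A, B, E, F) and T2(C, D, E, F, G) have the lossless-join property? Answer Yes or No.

Common attributes: {E, F}; their closure is {E, F}.
The closure covers neither T1 nor T2 entirely; the join is not lossless.

No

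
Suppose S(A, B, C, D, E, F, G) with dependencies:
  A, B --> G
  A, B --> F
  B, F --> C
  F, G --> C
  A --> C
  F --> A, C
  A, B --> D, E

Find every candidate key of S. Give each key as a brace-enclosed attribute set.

No FD produces {B}, so it must be in every candidate key.
{A, B}⁺ = {A, B, C, D, E, F, G} — all of the relation — so {A, B} is a candidate key.
{B, F}⁺ = {A, B, C, D, E, F, G} — all of the relation — so {B, F} is a candidate key.
These are minimal and exhaustive — every other superkey contains one of them.

{A, B}, {B, F}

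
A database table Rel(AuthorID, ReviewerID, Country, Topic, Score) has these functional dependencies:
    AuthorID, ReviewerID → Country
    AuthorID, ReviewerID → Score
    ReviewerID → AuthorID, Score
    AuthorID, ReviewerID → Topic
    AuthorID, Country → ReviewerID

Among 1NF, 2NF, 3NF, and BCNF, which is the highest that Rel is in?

BCNF

Candidate keys: {AuthorID, Country}, {ReviewerID}. Prime attributes: {AuthorID, Country, ReviewerID}.
The left-hand side of every FD is a superkey, so BCNF is satisfied.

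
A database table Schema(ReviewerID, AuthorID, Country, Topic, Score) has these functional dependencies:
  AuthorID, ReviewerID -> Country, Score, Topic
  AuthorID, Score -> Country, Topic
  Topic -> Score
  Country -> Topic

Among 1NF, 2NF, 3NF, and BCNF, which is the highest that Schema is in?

2NF

Candidate key: {AuthorID, ReviewerID}. Prime attributes: {AuthorID, ReviewerID}.
AuthorID, Score -> Country, Topic breaks BCNF: {AuthorID, Score}⁺ = {AuthorID, Country, Score, Topic}, so {AuthorID, Score} is not a superkey.
AuthorID, Score -> Country, Topic determines the non-prime attributes {Country, Topic} from a non-superkey — 3NF is violated.
No non-prime attribute depends on a proper subset of any candidate key, so 2NF holds.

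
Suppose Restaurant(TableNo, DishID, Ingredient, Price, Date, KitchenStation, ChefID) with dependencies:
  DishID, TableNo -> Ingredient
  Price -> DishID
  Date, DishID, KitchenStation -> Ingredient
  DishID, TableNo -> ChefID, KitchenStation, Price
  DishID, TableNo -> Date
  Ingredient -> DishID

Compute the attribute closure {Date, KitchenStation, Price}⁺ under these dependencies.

Start with {Date, KitchenStation, Price}.
Price -> DishID applies; add {DishID} → now {Date, DishID, KitchenStation, Price}.
Date, DishID, KitchenStation -> Ingredient applies; add {Ingredient} → now {Date, DishID, Ingredient, KitchenStation, Price}.
No further FD applies.

{Date, DishID, Ingredient, KitchenStation, Price}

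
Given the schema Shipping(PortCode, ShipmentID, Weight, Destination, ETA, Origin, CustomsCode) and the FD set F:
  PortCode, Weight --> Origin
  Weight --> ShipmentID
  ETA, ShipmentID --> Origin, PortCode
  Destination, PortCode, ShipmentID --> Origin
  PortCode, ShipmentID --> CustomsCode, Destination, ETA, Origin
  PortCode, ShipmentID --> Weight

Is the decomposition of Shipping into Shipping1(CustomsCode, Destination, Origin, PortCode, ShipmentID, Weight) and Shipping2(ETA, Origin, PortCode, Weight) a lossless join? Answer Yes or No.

Yes

Shipping1 ∩ Shipping2 = {Origin, PortCode, Weight}; its closure under F is {CustomsCode, Destination, ETA, Origin, PortCode, ShipmentID, Weight}.
Since Shipping1 ⊆ {CustomsCode, Destination, ETA, Origin, PortCode, ShipmentID, Weight}, the intersection is a superkey of Shipping1; the decomposition is lossless.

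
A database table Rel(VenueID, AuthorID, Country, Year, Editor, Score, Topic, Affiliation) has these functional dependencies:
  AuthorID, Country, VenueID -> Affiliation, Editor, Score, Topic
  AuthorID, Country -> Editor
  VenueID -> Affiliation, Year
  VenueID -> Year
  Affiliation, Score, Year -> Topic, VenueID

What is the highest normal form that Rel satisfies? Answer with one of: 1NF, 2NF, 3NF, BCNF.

1NF

Candidate keys: {Affiliation, AuthorID, Country, Score, Year}, {AuthorID, Country, VenueID}. Prime attributes: {Affiliation, AuthorID, Country, Score, VenueID, Year}.
AuthorID, Country -> Editor breaks BCNF: {AuthorID, Country}⁺ = {AuthorID, Country, Editor}, so {AuthorID, Country} is not a superkey.
AuthorID, Country -> Editor determines the non-prime attribute {Editor} from a non-superkey — 3NF is violated.
The proper key subset {AuthorID, Country} of {AuthorID, Country, VenueID} determines non-prime {Editor}, so the relation is not even in 2NF.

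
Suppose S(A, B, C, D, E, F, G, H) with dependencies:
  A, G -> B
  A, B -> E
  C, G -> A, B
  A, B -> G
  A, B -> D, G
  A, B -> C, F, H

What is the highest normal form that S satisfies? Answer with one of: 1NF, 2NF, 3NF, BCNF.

BCNF

Candidate keys: {A, B}, {A, G}, {C, G}. Prime attributes: {A, B, C, G}.
The left-hand side of every FD is a superkey, so BCNF is satisfied.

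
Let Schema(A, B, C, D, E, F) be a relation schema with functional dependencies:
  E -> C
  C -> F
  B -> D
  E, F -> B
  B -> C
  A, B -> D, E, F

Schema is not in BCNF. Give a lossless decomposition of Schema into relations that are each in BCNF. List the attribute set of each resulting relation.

Candidate keys of the original relation: {A, B}, {A, E}.
{A, B, C, D, E, F}: {E} determines {B, C, D, E, F} here but is not a superkey — split on E -> B, C, D, F, giving {B, C, D, E, F} and {A, E}.
{B, C, D, E, F}: {C} determines {C, F} here but is not a superkey — split on C -> F, giving {C, F} and {B, C, D, E}.
{C, F} has no BCNF violation.
{B, C, D, E}: {B} determines {B, C, D} here but is not a superkey — split on B -> C, D, giving {B, C, D} and {B, E}.
{B, C, D} has no BCNF violation.
{B, E} has no BCNF violation.
{A, E} has no BCNF violation.

{A, E}; {B, C, D}; {B, E}; {C, F}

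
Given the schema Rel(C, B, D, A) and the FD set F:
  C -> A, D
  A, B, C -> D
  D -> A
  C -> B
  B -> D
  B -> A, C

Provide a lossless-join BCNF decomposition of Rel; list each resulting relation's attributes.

{A, D}; {B, C, D}

Candidate keys of the original relation: {B}, {C}.
In {A, B, C, D}, {D} is not a superkey ({D}⁺ restricted to this set is {A, D}), so split on D -> A into {A, D} and {B, C, D}.
{A, D} has no BCNF violation.
{B, C, D} has no BCNF violation.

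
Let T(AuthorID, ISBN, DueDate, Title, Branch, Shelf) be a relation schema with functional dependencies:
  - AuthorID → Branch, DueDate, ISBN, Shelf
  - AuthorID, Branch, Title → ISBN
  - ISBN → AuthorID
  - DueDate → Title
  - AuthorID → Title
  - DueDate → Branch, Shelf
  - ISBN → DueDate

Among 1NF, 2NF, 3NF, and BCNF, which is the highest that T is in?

Candidate keys: {AuthorID}, {ISBN}. Prime attributes: {AuthorID, ISBN}.
DueDate → Title: {DueDate}⁺ = {Branch, DueDate, Shelf, Title}, which is not all of the attributes, so the left side is not a superkey — BCNF is violated.
DueDate → Title has non-prime {Title} on the right and a non-superkey on the left, so 3NF fails.
Every candidate key is a single attribute, so no partial dependency is possible; 2NF holds.

2NF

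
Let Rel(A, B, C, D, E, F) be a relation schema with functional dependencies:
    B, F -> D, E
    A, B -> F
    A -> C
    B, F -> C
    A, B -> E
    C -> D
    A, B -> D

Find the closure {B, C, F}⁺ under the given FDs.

{B, C, D, E, F}

Start with {B, C, F}.
B, F -> D, E applies; add {D, E} → now {B, C, D, E, F}.
No further FD applies.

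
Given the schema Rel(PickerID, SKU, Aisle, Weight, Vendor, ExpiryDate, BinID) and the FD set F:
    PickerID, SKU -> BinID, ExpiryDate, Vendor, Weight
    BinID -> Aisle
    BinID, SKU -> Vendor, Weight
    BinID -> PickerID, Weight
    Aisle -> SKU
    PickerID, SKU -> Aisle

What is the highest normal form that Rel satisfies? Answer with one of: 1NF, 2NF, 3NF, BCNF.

3NF

Candidate keys: {Aisle, PickerID}, {BinID}, {PickerID, SKU}. Prime attributes: {Aisle, BinID, PickerID, SKU}.
Aisle -> SKU: {Aisle}⁺ = {Aisle, SKU}, which is not all of the attributes, so the left side is not a superkey — BCNF is violated.
Its right-hand attributes {SKU} are all prime, as are those of every other non-superkey FD — the relation is in 3NF.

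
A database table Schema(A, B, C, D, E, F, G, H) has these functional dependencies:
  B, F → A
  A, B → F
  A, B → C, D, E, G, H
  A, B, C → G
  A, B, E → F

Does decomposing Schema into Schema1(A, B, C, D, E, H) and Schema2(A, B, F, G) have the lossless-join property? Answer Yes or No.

Yes

The shared attributes are {A, B} and {A, B}⁺ = {A, B, C, D, E, F, G, H}.
This includes all of Schema1, so the common attributes are a superkey of Schema1 — the join is lossless.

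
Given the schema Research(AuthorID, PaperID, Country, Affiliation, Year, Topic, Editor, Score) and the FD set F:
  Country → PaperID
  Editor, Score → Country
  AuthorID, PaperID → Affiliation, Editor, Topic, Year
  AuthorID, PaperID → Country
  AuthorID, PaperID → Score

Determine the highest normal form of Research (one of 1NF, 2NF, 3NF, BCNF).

Candidate keys: {AuthorID, Country}, {AuthorID, Editor, Score}, {AuthorID, PaperID}. Prime attributes: {AuthorID, Country, Editor, PaperID, Score}.
Country → PaperID breaks BCNF: {Country}⁺ = {Country, PaperID}, so {Country} is not a superkey.
Its right-hand attributes {PaperID} are all prime, as are those of every other non-superkey FD — the relation is in 3NF.

3NF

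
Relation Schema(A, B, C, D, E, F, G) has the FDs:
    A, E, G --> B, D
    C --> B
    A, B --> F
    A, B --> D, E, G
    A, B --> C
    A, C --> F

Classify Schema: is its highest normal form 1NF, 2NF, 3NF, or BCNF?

Candidate keys: {A, B}, {A, C}, {A, E, G}. Prime attributes: {A, B, C, E, G}.
For C --> B we have {C}⁺ = {B, C}; {C} is not a superkey, so BCNF fails.
Its right-hand attributes {B} are all prime, as are those of every other non-superkey FD — the relation is in 3NF.

3NF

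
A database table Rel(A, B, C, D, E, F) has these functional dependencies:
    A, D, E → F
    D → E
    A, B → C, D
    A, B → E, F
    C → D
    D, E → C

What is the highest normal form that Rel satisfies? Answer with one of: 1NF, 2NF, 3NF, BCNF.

2NF

Candidate key: {A, B}. Prime attributes: {A, B}.
For A, D, E → F we have {A, D, E}⁺ = {A, C, D, E, F}; {A, D, E} is not a superkey, so BCNF fails.
A, D, E → F has non-prime {F} on the right and a non-superkey on the left, so 3NF fails.
Checking every proper subset of each key, none determines a non-prime attribute — 2NF is satisfied.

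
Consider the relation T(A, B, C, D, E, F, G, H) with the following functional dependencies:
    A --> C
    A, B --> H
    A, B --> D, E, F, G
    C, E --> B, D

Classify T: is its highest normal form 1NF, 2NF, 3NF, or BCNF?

1NF

Candidate keys: {A, B}, {A, E}. Prime attributes: {A, B, E}.
For A --> C we have {A}⁺ = {A, C}; {A} is not a superkey, so BCNF fails.
A --> C has non-prime {C} on the right and a non-superkey on the left, so 3NF fails.
{A} is a proper subset of the key {A, B}, and {A}⁺ contains the non-prime attribute {C} — a partial dependency, so 2NF is violated.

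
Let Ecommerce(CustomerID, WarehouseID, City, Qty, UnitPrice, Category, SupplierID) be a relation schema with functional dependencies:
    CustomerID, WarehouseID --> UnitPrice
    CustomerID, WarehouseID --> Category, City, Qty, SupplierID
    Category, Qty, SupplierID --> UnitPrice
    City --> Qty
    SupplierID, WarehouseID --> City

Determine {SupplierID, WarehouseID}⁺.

Start with {SupplierID, WarehouseID}.
SupplierID, WarehouseID --> City applies; add {City} → now {City, SupplierID, WarehouseID}.
City --> Qty applies; add {Qty} → now {City, Qty, SupplierID, WarehouseID}.
No further FD applies.

{City, Qty, SupplierID, WarehouseID}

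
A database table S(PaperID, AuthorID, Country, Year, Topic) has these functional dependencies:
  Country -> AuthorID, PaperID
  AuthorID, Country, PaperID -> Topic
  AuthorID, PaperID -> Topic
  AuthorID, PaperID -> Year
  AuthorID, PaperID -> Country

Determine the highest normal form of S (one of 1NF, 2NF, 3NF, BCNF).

BCNF

Candidate keys: {AuthorID, PaperID}, {Country}. Prime attributes: {AuthorID, Country, PaperID}.
Each dependency's left side is a superkey — BCNF holds.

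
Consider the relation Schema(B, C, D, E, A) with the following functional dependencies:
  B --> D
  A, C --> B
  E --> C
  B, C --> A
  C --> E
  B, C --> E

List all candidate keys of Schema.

{A, C} is a candidate key since {A, C}⁺ = {A, B, C, D, E} covers every attribute.
{A, E} is a candidate key since {A, E}⁺ = {A, B, C, D, E} covers every attribute.
{B, C} is a candidate key since {B, C}⁺ = {A, B, C, D, E} covers every attribute.
{B, E} is a candidate key since {B, E}⁺ = {A, B, C, D, E} covers every attribute.
No proper subset of any of these is a key, and no other minimal superkey exists.

{A, C}, {A, E}, {B, C}, {B, E}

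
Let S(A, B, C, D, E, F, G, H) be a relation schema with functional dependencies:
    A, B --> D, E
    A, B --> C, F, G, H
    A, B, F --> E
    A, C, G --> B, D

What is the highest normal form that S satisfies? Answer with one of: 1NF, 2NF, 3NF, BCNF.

BCNF

Candidate keys: {A, B}, {A, C, G}. Prime attributes: {A, B, C, G}.
The left-hand side of every FD is a superkey, so BCNF is satisfied.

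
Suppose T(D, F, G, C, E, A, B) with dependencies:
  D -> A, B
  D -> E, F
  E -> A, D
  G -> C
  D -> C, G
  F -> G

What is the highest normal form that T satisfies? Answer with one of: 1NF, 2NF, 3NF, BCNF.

2NF

Candidate keys: {D}, {E}. Prime attributes: {D, E}.
G -> C: {G}⁺ = {C, G}, which is not all of the attributes, so the left side is not a superkey — BCNF is violated.
Because {C} is non-prime and the left side of G -> C is not a superkey, the relation is not in 3NF.
All keys have size 1, which rules out partial dependencies — 2NF is satisfied.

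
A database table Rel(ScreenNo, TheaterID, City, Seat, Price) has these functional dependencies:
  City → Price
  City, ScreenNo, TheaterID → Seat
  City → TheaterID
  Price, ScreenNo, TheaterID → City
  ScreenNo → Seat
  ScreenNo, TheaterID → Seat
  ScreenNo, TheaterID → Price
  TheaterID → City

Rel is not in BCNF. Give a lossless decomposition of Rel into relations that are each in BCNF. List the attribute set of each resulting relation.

{City, Price, TheaterID}; {City, ScreenNo}; {ScreenNo, Seat}

Candidate keys of the original relation: {City, ScreenNo}, {ScreenNo, TheaterID}.
{City, Price, ScreenNo, Seat, TheaterID}: {City} determines {City, Price, TheaterID} here but is not a superkey — split on City → Price, TheaterID, giving {City, Price, TheaterID} and {City, ScreenNo, Seat}.
{City, Price, TheaterID} has no BCNF violation.
{City, ScreenNo, Seat}: {ScreenNo} determines {ScreenNo, Seat} here but is not a superkey — split on ScreenNo → Seat, giving {ScreenNo, Seat} and {City, ScreenNo}.
{ScreenNo, Seat} has no BCNF violation.
{City, ScreenNo} has no BCNF violation.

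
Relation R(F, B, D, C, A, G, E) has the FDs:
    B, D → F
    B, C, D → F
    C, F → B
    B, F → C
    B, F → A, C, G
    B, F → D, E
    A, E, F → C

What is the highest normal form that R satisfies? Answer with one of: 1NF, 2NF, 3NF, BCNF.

Candidate keys: {A, E, F}, {B, D}, {B, F}, {C, F}. Prime attributes: {A, B, C, D, E, F}.
The left-hand side of every FD is a superkey, so BCNF is satisfied.

BCNF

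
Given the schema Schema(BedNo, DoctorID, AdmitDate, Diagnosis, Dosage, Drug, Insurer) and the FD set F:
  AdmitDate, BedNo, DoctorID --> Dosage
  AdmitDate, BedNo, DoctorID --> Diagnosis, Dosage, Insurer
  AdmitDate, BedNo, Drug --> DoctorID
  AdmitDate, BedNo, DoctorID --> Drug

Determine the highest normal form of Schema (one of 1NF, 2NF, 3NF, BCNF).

Candidate keys: {AdmitDate, BedNo, DoctorID}, {AdmitDate, BedNo, Drug}. Prime attributes: {AdmitDate, BedNo, DoctorID, Drug}.
Each dependency's left side is a superkey — BCNF holds.

BCNF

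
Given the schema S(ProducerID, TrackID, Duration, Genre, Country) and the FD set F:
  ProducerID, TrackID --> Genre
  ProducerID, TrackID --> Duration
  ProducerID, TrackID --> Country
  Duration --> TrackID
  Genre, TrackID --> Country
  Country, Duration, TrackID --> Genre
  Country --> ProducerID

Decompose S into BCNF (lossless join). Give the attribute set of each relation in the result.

{Country, Duration, Genre}; {Country, ProducerID}; {Duration, TrackID}

Candidate keys of the original relation: {Country, Duration}, {Country, TrackID}, {Duration, Genre}, {Duration, ProducerID}, {Genre, TrackID}, {ProducerID, TrackID}.
Within {Country, Duration, Genre, ProducerID, TrackID}: {Duration}⁺ ∩ {Country, Duration, Genre, ProducerID, TrackID} = {Duration, TrackID}, not the whole set, so Duration --> TrackID violates BCNF; decompose into {Duration, TrackID} and {Country, Duration, Genre, ProducerID}.
{Duration, TrackID} is in BCNF.
Within {Country, Duration, Genre, ProducerID}: {Country}⁺ ∩ {Country, Duration, Genre, ProducerID} = {Country, ProducerID}, not the whole set, so Country --> ProducerID violates BCNF; decompose into {Country, ProducerID} and {Country, Duration, Genre}.
{Country, ProducerID} is in BCNF.
{Country, Duration, Genre} is in BCNF.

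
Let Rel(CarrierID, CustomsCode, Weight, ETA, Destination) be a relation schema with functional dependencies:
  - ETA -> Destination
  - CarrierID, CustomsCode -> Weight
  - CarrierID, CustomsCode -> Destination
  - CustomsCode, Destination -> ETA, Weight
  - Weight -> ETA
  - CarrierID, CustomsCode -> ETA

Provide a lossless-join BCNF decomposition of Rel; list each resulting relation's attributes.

Candidate key of the original relation: {CarrierID, CustomsCode}.
Within {CarrierID, CustomsCode, Destination, ETA, Weight}: {ETA}⁺ ∩ {CarrierID, CustomsCode, Destination, ETA, Weight} = {Destination, ETA}, not the whole set, so ETA -> Destination violates BCNF; decompose into {Destination, ETA} and {CarrierID, CustomsCode, ETA, Weight}.
{Destination, ETA}: every determinant is a superkey — BCNF.
Within {CarrierID, CustomsCode, ETA, Weight}: {Weight}⁺ ∩ {CarrierID, CustomsCode, ETA, Weight} = {ETA, Weight}, not the whole set, so Weight -> ETA violates BCNF; decompose into {ETA, Weight} and {CarrierID, CustomsCode, Weight}.
{ETA, Weight}: every determinant is a superkey — BCNF.
{CarrierID, CustomsCode, Weight}: every determinant is a superkey — BCNF.

{CarrierID, CustomsCode, Weight}; {Destination, ETA}; {ETA, Weight}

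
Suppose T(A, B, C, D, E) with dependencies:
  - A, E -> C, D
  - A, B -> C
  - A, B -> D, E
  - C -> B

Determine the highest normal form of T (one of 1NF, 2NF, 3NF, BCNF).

3NF

Candidate keys: {A, B}, {A, C}, {A, E}. Prime attributes: {A, B, C, E}.
For C -> B we have {C}⁺ = {B, C}; {C} is not a superkey, so BCNF fails.
But every attribute on its right side ({B}) is prime, and the same holds for every other non-superkey FD, so 3NF still holds.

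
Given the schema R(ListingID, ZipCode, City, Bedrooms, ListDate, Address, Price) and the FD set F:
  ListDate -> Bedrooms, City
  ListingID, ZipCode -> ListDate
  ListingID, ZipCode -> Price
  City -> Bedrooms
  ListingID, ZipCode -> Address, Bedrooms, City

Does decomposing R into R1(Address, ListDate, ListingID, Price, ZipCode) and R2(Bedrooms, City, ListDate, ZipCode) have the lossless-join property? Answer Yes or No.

Common attributes: {ListDate, ZipCode}; their closure is {Bedrooms, City, ListDate, ZipCode}.
Since R2 ⊆ {Bedrooms, City, ListDate, ZipCode}, the intersection is a superkey of R2; the decomposition is lossless.

Yes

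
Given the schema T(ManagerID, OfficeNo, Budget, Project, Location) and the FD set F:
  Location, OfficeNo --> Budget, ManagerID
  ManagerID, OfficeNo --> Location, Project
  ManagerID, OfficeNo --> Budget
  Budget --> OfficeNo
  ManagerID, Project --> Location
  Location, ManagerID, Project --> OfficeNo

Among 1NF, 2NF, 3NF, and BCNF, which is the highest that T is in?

Candidate keys: {Budget, Location}, {Budget, ManagerID}, {Location, OfficeNo}, {ManagerID, OfficeNo}, {ManagerID, Project}. Prime attributes: {Budget, Location, ManagerID, OfficeNo, Project}.
Budget --> OfficeNo breaks BCNF: {Budget}⁺ = {Budget, OfficeNo}, so {Budget} is not a superkey.
But every attribute on its right side ({OfficeNo}) is prime, and the same holds for every other non-superkey FD, so 3NF still holds.

3NF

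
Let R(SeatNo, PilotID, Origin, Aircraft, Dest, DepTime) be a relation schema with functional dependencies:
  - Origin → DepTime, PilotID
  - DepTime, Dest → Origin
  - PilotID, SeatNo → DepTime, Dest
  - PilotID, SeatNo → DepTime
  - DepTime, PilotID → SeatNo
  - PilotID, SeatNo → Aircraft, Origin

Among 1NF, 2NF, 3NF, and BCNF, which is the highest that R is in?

BCNF

Candidate keys: {DepTime, Dest}, {DepTime, PilotID}, {Origin}, {PilotID, SeatNo}. Prime attributes: {DepTime, Dest, Origin, PilotID, SeatNo}.
Each dependency's left side is a superkey — BCNF holds.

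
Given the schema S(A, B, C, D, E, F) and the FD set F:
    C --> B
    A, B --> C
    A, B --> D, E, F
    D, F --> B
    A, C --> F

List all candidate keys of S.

{A, B}, {A, C}, {A, D, F}

No FD produces {A}, so it must be in every candidate key.
{A, B}⁺ = {A, B, C, D, E, F} — all of the relation — so {A, B} is a candidate key.
{A, C}⁺ = {A, B, C, D, E, F} — all of the relation — so {A, C} is a candidate key.
{A, D, F}⁺ = {A, B, C, D, E, F} — all of the relation — so {A, D, F} is a candidate key.
Any other superkey properly contains one of these, so there are no further candidate keys.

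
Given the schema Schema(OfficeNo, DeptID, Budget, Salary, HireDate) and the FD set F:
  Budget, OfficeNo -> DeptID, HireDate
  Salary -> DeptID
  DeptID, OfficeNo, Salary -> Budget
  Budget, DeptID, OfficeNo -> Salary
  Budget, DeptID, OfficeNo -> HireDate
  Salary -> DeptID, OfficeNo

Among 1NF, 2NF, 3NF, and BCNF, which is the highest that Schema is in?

Candidate keys: {Budget, OfficeNo}, {Salary}. Prime attributes: {Budget, OfficeNo, Salary}.
The left-hand side of every FD is a superkey, so BCNF is satisfied.

BCNF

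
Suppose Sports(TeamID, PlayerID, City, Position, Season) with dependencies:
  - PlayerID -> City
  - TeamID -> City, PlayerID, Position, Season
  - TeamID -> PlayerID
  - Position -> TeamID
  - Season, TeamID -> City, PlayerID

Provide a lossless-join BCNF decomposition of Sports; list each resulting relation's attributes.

Candidate keys of the original relation: {Position}, {TeamID}.
{City, PlayerID, Position, Season, TeamID}: {PlayerID} determines {City, PlayerID} here but is not a superkey — split on PlayerID -> City, giving {City, PlayerID} and {PlayerID, Position, Season, TeamID}.
{City, PlayerID} has no BCNF violation.
{PlayerID, Position, Season, TeamID} has no BCNF violation.

{City, PlayerID}; {PlayerID, Position, Season, TeamID}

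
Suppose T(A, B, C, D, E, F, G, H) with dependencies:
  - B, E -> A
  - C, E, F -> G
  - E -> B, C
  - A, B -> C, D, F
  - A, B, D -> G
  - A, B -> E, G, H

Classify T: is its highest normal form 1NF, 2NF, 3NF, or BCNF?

BCNF

Candidate keys: {A, B}, {E}. Prime attributes: {A, B, E}.
The left-hand side of every FD is a superkey, so BCNF is satisfied.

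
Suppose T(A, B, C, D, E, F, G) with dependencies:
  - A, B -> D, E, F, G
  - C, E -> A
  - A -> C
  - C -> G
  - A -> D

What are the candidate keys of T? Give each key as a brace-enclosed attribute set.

{A, B}, {B, C, E}

Attributes never on any right-hand side: {B} — every candidate key must contain it.
{A, B} is a candidate key since {A, B}⁺ = {A, B, C, D, E, F, G} covers every attribute.
{B, C, E} is a candidate key since {B, C, E}⁺ = {A, B, C, D, E, F, G} covers every attribute.
Any other superkey properly contains one of these, so there are no further candidate keys.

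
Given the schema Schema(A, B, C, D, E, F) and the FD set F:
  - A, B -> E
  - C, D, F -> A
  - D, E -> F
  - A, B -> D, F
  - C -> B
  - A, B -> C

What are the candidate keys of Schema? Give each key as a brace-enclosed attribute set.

{A, B}, {A, C}, {C, D, E}, {C, D, F}

{A, B}⁺ = {A, B, C, D, E, F}, which is every attribute, so {A, B} is a candidate key.
{A, C}⁺ = {A, B, C, D, E, F}, which is every attribute, so {A, C} is a candidate key.
{C, D, E}⁺ = {A, B, C, D, E, F}, which is every attribute, so {C, D, E} is a candidate key.
{C, D, F}⁺ = {A, B, C, D, E, F}, which is every attribute, so {C, D, F} is a candidate key.
No proper subset of any of these is a key, and no other minimal superkey exists.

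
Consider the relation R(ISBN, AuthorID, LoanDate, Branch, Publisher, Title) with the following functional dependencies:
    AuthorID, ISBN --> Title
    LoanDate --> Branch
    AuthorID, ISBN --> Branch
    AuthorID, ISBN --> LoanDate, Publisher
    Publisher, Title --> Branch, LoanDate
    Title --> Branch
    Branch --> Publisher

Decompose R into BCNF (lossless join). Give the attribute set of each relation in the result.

Candidate key of the original relation: {AuthorID, ISBN}.
In {AuthorID, Branch, ISBN, LoanDate, Publisher, Title}, {LoanDate} is not a superkey ({LoanDate}⁺ restricted to this set is {Branch, LoanDate, Publisher}), so split on LoanDate --> Branch, Publisher into {Branch, LoanDate, Publisher} and {AuthorID, ISBN, LoanDate, Title}.
In {Branch, LoanDate, Publisher}, {Branch} is not a superkey ({Branch}⁺ restricted to this set is {Branch, Publisher}), so split on Branch --> Publisher into {Branch, Publisher} and {Branch, LoanDate}.
{Branch, Publisher} is in BCNF.
{Branch, LoanDate} is in BCNF.
In {AuthorID, ISBN, LoanDate, Title}, {Title} is not a superkey ({Title}⁺ restricted to this set is {LoanDate, Title}), so split on Title --> LoanDate into {LoanDate, Title} and {AuthorID, ISBN, Title}.
{LoanDate, Title} is in BCNF.
{AuthorID, ISBN, Title} is in BCNF.

{AuthorID, ISBN, Title}; {Branch, LoanDate}; {Branch, Publisher}; {LoanDate, Title}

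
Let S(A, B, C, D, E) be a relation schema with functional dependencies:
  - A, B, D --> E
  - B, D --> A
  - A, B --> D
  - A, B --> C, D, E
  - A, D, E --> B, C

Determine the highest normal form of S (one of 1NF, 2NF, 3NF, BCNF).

BCNF

Candidate keys: {A, B}, {A, D, E}, {B, D}. Prime attributes: {A, B, D, E}.
Every FD has a superkey on the left, so the relation is in BCNF.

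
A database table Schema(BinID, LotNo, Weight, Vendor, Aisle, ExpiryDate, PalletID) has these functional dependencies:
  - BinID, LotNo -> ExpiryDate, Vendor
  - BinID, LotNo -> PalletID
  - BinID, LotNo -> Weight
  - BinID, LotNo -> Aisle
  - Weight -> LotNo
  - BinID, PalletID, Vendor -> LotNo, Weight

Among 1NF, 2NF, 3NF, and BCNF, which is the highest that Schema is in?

3NF

Candidate keys: {BinID, LotNo}, {BinID, PalletID, Vendor}, {BinID, Weight}. Prime attributes: {BinID, LotNo, PalletID, Vendor, Weight}.
For Weight -> LotNo we have {Weight}⁺ = {LotNo, Weight}; {Weight} is not a superkey, so BCNF fails.
Its right-hand attributes {LotNo} are all prime, as are those of every other non-superkey FD — the relation is in 3NF.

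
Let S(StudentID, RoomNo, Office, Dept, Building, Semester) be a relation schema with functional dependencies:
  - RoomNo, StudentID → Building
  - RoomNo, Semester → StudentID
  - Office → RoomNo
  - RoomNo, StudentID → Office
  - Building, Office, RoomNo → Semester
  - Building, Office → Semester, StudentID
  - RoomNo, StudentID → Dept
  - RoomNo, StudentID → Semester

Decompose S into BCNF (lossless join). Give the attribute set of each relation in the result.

Candidate keys of the original relation: {Building, Office}, {Office, Semester}, {Office, StudentID}, {RoomNo, Semester}, {RoomNo, StudentID}.
{Building, Dept, Office, RoomNo, Semester, StudentID}: {Office} determines {Office, RoomNo} here but is not a superkey — split on Office → RoomNo, giving {Office, RoomNo} and {Building, Dept, Office, Semester, StudentID}.
{Office, RoomNo}: every determinant is a superkey — BCNF.
{Building, Dept, Office, Semester, StudentID}: every determinant is a superkey — BCNF.

{Building, Dept, Office, Semester, StudentID}; {Office, RoomNo}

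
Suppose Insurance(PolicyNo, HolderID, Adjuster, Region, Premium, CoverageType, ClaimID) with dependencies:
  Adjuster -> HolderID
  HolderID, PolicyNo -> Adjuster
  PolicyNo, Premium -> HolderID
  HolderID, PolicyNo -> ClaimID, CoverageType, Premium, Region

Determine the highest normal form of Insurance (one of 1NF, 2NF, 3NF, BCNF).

3NF

Candidate keys: {Adjuster, PolicyNo}, {HolderID, PolicyNo}, {PolicyNo, Premium}. Prime attributes: {Adjuster, HolderID, PolicyNo, Premium}.
Adjuster -> HolderID breaks BCNF: {Adjuster}⁺ = {Adjuster, HolderID}, so {Adjuster} is not a superkey.
But every attribute on its right side ({HolderID}) is prime, and the same holds for every other non-superkey FD, so 3NF still holds.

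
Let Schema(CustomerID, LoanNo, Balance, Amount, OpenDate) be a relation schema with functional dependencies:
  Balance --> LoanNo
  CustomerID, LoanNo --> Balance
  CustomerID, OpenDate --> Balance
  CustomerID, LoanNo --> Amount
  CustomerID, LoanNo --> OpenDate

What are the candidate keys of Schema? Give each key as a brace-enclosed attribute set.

Attributes never on any right-hand side: {CustomerID} — every candidate key must contain it.
{Balance, CustomerID} is a candidate key since {Balance, CustomerID}⁺ = {Amount, Balance, CustomerID, LoanNo, OpenDate} covers every attribute.
{CustomerID, LoanNo} is a candidate key since {CustomerID, LoanNo}⁺ = {Amount, Balance, CustomerID, LoanNo, OpenDate} covers every attribute.
{CustomerID, OpenDate} is a candidate key since {CustomerID, OpenDate}⁺ = {Amount, Balance, CustomerID, LoanNo, OpenDate} covers every attribute.
Any other superkey properly contains one of these, so there are no further candidate keys.

{Balance, CustomerID}, {CustomerID, LoanNo}, {CustomerID, OpenDate}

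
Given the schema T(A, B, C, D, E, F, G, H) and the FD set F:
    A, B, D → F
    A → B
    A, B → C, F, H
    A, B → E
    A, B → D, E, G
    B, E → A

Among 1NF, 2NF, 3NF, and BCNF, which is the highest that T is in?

BCNF

Candidate keys: {A}, {B, E}. Prime attributes: {A, B, E}.
The left-hand side of every FD is a superkey, so BCNF is satisfied.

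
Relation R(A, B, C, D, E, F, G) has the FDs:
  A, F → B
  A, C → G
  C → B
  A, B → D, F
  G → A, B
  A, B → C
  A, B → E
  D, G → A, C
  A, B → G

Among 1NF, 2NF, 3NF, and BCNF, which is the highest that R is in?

Candidate keys: {A, B}, {A, C}, {A, F}, {G}. Prime attributes: {A, B, C, F, G}.
For C → B we have {C}⁺ = {B, C}; {C} is not a superkey, so BCNF fails.
Its right-hand attributes {B} are all prime, as are those of every other non-superkey FD — the relation is in 3NF.

3NF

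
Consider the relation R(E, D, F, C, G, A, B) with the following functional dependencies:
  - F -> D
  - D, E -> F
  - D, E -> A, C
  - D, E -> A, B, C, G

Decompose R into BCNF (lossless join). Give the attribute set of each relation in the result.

{A, B, C, E, F, G}; {D, F}

Candidate keys of the original relation: {D, E}, {E, F}.
{A, B, C, D, E, F, G}: {F} determines {D, F} here but is not a superkey — split on F -> D, giving {D, F} and {A, B, C, E, F, G}.
{D, F}: every determinant is a superkey — BCNF.
{A, B, C, E, F, G}: every determinant is a superkey — BCNF.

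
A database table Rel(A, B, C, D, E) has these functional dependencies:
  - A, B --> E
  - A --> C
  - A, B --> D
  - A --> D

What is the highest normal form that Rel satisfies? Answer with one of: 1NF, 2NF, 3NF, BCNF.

Candidate key: {A, B}. Prime attributes: {A, B}.
A --> C: {A}⁺ = {A, C, D}, which is not all of the attributes, so the left side is not a superkey — BCNF is violated.
A --> C has non-prime {C} on the right and a non-superkey on the left, so 3NF fails.
{A} is a proper subset of the key {A, B}, and {A}⁺ contains the non-prime attributes {C, D} — a partial dependency, so 2NF is violated.

1NF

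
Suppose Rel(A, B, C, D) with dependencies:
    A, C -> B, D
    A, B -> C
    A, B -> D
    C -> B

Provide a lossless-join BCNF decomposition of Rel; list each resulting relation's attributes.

{A, C, D}; {B, C}

Candidate keys of the original relation: {A, B}, {A, C}.
In {A, B, C, D}, {C} is not a superkey ({C}⁺ restricted to this set is {B, C}), so split on C -> B into {B, C} and {A, C, D}.
{B, C} has no BCNF violation.
{A, C, D} has no BCNF violation.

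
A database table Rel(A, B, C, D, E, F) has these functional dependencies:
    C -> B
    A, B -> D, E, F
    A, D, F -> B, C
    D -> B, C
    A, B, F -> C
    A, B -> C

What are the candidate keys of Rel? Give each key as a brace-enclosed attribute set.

{A} never appears on the right of any FD, so every key must include it.
{A, B}⁺ = {A, B, C, D, E, F} — all of the relation — so {A, B} is a candidate key.
{A, C}⁺ = {A, B, C, D, E, F} — all of the relation — so {A, C} is a candidate key.
{A, D}⁺ = {A, B, C, D, E, F} — all of the relation — so {A, D} is a candidate key.
These are minimal and exhaustive — every other superkey contains one of them.

{A, B}, {A, C}, {A, D}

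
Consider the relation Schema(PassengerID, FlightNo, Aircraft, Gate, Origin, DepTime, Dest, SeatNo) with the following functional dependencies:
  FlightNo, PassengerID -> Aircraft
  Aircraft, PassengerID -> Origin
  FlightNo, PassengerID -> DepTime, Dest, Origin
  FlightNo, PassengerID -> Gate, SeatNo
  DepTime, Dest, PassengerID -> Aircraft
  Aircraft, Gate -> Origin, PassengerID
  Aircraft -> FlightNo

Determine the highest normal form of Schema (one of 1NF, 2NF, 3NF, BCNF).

3NF

Candidate keys: {Aircraft, Gate}, {Aircraft, PassengerID}, {DepTime, Dest, PassengerID}, {FlightNo, PassengerID}. Prime attributes: {Aircraft, DepTime, Dest, FlightNo, Gate, PassengerID}.
For Aircraft -> FlightNo we have {Aircraft}⁺ = {Aircraft, FlightNo}; {Aircraft} is not a superkey, so BCNF fails.
Since {FlightNo} ⊆ prime attributes and every other non-superkey FD also has a prime right side, the schema is in 3NF.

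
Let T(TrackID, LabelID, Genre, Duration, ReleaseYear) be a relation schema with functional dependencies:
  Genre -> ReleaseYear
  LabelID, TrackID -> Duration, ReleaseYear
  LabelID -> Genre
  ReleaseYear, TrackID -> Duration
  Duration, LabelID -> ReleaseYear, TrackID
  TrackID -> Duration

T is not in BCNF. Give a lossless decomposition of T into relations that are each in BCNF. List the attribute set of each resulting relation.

{Duration, TrackID}; {Genre, LabelID}; {Genre, ReleaseYear}; {LabelID, TrackID}

Candidate keys of the original relation: {Duration, LabelID}, {LabelID, TrackID}.
Within {Duration, Genre, LabelID, ReleaseYear, TrackID}: {Genre}⁺ ∩ {Duration, Genre, LabelID, ReleaseYear, TrackID} = {Genre, ReleaseYear}, not the whole set, so Genre -> ReleaseYear violates BCNF; decompose into {Genre, ReleaseYear} and {Duration, Genre, LabelID, TrackID}.
{Genre, ReleaseYear}: every determinant is a superkey — BCNF.
Within {Duration, Genre, LabelID, TrackID}: {LabelID}⁺ ∩ {Duration, Genre, LabelID, TrackID} = {Genre, LabelID}, not the whole set, so LabelID -> Genre violates BCNF; decompose into {Genre, LabelID} and {Duration, LabelID, TrackID}.
{Genre, LabelID}: every determinant is a superkey — BCNF.
Within {Duration, LabelID, TrackID}: {TrackID}⁺ ∩ {Duration, LabelID, TrackID} = {Duration, TrackID}, not the whole set, so TrackID -> Duration violates BCNF; decompose into {Duration, TrackID} and {LabelID, TrackID}.
{Duration, TrackID}: every determinant is a superkey — BCNF.
{LabelID, TrackID}: every determinant is a superkey — BCNF.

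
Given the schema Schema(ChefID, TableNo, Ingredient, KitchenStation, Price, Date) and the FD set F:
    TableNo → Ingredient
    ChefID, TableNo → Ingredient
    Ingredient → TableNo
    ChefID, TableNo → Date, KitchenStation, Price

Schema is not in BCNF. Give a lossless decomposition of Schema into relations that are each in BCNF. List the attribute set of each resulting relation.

Candidate keys of the original relation: {ChefID, Ingredient}, {ChefID, TableNo}.
In {ChefID, Date, Ingredient, KitchenStation, Price, TableNo}, {TableNo} is not a superkey ({TableNo}⁺ restricted to this set is {Ingredient, TableNo}), so split on TableNo → Ingredient into {Ingredient, TableNo} and {ChefID, Date, KitchenStation, Price, TableNo}.
{Ingredient, TableNo} has no BCNF violation.
{ChefID, Date, KitchenStation, Price, TableNo} has no BCNF violation.

{ChefID, Date, KitchenStation, Price, TableNo}; {Ingredient, TableNo}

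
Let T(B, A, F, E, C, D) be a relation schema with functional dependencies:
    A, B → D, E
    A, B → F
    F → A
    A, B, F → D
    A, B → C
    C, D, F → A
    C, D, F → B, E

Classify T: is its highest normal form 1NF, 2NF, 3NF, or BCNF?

3NF

Candidate keys: {A, B}, {B, F}, {C, D, F}. Prime attributes: {A, B, C, D, F}.
F → A breaks BCNF: {F}⁺ = {A, F}, so {F} is not a superkey.
Since {A} ⊆ prime attributes and every other non-superkey FD also has a prime right side, the schema is in 3NF.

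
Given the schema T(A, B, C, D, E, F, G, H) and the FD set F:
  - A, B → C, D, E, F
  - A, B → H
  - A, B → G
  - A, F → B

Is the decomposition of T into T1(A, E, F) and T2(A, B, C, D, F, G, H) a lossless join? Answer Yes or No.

The shared attributes are {A, F} and {A, F}⁺ = {A, B, C, D, E, F, G, H}.
This includes all of T1, so the common attributes are a superkey of T1 — the join is lossless.

Yes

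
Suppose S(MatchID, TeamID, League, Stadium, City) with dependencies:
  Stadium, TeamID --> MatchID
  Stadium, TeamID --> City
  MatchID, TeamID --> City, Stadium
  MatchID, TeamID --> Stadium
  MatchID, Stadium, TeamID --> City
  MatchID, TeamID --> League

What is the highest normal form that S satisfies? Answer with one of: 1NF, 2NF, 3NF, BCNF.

Candidate keys: {MatchID, TeamID}, {Stadium, TeamID}. Prime attributes: {MatchID, Stadium, TeamID}.
Each dependency's left side is a superkey — BCNF holds.

BCNF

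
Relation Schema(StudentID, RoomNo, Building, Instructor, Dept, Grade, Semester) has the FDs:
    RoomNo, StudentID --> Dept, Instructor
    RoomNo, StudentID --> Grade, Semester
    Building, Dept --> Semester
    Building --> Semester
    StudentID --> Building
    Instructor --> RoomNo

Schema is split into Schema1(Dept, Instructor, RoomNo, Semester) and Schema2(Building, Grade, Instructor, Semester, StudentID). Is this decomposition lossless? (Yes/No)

No

The shared attributes are {Instructor, Semester} and {Instructor, Semester}⁺ = {Instructor, RoomNo, Semester}.
Schema1 ⊄ {Instructor, RoomNo, Semester} and Schema2 ⊄ {Instructor, RoomNo, Semester}, so the split is lossy.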